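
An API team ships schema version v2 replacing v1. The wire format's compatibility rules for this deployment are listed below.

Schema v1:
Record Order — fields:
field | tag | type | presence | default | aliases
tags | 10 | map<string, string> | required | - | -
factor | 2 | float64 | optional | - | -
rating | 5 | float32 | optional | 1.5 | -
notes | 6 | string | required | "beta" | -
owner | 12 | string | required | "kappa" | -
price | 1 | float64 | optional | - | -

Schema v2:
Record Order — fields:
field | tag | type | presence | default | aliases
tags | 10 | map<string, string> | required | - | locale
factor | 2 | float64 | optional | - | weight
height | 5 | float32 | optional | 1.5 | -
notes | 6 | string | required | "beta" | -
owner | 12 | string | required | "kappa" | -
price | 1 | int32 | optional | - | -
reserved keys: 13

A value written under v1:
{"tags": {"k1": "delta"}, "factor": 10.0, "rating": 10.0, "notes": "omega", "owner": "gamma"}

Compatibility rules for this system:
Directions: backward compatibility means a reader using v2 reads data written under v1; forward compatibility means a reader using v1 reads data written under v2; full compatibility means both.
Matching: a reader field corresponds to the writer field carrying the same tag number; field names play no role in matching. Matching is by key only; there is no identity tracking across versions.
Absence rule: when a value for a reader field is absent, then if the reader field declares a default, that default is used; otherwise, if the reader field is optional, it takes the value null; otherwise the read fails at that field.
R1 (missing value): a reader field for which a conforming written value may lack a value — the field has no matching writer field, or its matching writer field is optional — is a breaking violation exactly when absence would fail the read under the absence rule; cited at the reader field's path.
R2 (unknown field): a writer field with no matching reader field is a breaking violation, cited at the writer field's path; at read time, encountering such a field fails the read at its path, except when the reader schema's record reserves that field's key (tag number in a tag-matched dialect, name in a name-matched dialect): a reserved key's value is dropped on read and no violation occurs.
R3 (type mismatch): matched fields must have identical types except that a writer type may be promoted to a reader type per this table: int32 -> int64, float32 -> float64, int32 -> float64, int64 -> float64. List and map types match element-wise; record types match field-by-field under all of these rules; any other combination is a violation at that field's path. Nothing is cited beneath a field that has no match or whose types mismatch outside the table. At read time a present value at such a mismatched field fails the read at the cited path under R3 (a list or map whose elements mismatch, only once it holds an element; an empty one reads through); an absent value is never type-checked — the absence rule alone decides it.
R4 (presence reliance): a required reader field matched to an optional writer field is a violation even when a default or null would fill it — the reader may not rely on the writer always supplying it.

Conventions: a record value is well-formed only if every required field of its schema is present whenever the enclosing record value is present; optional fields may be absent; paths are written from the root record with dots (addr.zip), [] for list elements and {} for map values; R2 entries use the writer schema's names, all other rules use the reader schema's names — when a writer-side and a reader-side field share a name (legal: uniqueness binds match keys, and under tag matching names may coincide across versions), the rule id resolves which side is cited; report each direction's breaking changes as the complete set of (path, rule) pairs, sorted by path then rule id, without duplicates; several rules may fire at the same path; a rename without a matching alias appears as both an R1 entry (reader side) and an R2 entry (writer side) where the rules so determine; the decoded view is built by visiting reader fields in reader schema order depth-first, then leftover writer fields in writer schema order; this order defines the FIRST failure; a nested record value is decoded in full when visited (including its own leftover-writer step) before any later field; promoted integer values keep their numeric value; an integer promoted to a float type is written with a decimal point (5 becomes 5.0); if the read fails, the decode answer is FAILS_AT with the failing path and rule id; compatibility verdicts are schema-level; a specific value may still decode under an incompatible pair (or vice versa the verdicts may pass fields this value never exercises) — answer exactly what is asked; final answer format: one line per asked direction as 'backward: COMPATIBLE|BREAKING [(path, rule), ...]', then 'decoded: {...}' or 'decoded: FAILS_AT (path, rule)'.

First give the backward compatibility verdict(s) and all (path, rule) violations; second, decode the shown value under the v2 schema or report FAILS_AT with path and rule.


in Order below, arrows point writer -> reader
backward for Order (reader v2, writer v1):
  map<string, string> -> map<string, string>, writer required: tags aligns to tags
  float64 -> float64, writer optional: factor aligns to factor
  float32 -> float32, writer optional: height aligns to rating
  string -> string, writer required: notes aligns to notes
  string -> string, writer required: owner aligns to owner
  float64 -> int32, writer optional: price aligns to price
  rule R3 violated at price
  backward on Order therefore BREAKING (1)
decode (reader v2):
  tags := {"k1": "delta"}
  factor := 10.0
  height := 10.0 (from writer rating)
  notes := "omega"
  owner := "gamma"
  price := null (not supplied -> null)
  => decoded: {"tags": {"k1": "delta"}, "factor": 10.0, "height": 10.0, "notes": "omega", "owner": "gamma", "price": null}

backward: BREAKING [(price, R3)]; decoded: {"tags": {"k1": "delta"}, "factor": 10.0, "height": 10.0, "notes": "omega", "owner": "gamma", "price": null}


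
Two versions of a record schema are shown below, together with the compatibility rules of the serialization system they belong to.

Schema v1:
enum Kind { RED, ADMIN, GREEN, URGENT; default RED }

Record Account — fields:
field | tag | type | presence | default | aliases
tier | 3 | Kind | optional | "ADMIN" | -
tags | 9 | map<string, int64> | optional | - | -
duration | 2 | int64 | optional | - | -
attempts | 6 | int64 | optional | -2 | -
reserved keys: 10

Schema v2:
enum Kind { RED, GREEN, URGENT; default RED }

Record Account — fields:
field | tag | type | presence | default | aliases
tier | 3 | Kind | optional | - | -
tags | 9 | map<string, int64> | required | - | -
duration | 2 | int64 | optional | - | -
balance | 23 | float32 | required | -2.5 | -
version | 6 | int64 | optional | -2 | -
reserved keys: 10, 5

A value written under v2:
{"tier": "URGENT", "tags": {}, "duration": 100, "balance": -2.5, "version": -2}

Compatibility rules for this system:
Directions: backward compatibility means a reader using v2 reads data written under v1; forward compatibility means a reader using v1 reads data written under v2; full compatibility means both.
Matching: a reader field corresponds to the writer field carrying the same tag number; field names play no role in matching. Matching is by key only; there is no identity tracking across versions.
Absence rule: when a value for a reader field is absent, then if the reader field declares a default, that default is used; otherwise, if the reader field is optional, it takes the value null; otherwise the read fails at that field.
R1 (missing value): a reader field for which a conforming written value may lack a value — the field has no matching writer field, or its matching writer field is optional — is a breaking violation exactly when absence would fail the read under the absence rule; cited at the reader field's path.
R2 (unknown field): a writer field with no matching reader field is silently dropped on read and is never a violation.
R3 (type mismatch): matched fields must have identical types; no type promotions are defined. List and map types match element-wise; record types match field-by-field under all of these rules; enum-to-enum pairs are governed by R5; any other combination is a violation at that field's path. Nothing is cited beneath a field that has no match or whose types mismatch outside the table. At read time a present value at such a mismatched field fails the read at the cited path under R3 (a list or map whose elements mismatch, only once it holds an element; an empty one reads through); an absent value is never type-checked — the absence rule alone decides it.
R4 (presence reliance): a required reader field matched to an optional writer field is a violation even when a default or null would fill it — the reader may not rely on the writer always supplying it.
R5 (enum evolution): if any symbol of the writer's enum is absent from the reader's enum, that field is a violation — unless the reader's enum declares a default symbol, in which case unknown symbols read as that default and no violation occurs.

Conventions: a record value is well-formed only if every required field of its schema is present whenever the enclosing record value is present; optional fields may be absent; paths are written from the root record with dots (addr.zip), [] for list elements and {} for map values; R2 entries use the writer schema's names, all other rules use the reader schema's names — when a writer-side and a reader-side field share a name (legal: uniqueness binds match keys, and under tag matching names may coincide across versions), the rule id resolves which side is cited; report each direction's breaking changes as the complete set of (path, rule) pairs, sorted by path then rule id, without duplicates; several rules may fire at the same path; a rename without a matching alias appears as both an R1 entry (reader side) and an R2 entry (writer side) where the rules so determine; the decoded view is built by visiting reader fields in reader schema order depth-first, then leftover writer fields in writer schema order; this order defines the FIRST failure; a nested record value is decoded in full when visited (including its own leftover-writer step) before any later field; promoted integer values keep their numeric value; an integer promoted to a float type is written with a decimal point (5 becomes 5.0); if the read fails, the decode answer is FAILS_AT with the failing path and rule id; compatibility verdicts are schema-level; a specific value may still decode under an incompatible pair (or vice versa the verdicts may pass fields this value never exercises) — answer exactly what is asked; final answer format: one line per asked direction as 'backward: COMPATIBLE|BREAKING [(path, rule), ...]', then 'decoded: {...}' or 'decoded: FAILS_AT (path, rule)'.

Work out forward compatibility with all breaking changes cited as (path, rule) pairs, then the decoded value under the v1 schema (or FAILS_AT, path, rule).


in Account below, arrows point writer -> reader
forward analysis of Account with v1 as reader and v2 as writer:
  tier <- tier (Kind -> Kind, writer optional)
  tags <- tags (map<string, int64> -> map<string, int64>, writer required)
  duration <- duration (int64 -> int64, writer optional)
  attempts <- version (int64 -> int64, writer optional)
  balance (writer side), unknown to reader
  => forward verdict for Account: COMPATIBLE, no violations
migrating the Account value to v1:
  tier := "URGENT"
  tags := {}
  duration := 100
  attempts := -2 (from writer version)
  writer balance: unknown -> dropped
  => decoded: {"tier": "URGENT", "tags": {}, "duration": 100, "attempts": -2}
checking off the Account differences that do not matter here:
  field tags in record Account: optional changed to required -> fires only in the backward direction of Account, which is not asked here
  renamed field attempts to version in record Account -> no rule fires on it in Account's dialect; the asked verdict holds
  added field balance to record Account: required float32, tag 23, default -2.5 (in v2 it sits immediately before version) -> no rule fires on it in Account's dialect; the asked verdict holds
  enum Kind (field tier in record Account): symbol ADMIN removed (the field default referencing it is cleared) -> no rule fires on it in Account's dialect; the asked verdict holds

forward: COMPATIBLE []; decoded: {"tier": "URGENT", "tags": {}, "duration": 100, "attempts": -2}


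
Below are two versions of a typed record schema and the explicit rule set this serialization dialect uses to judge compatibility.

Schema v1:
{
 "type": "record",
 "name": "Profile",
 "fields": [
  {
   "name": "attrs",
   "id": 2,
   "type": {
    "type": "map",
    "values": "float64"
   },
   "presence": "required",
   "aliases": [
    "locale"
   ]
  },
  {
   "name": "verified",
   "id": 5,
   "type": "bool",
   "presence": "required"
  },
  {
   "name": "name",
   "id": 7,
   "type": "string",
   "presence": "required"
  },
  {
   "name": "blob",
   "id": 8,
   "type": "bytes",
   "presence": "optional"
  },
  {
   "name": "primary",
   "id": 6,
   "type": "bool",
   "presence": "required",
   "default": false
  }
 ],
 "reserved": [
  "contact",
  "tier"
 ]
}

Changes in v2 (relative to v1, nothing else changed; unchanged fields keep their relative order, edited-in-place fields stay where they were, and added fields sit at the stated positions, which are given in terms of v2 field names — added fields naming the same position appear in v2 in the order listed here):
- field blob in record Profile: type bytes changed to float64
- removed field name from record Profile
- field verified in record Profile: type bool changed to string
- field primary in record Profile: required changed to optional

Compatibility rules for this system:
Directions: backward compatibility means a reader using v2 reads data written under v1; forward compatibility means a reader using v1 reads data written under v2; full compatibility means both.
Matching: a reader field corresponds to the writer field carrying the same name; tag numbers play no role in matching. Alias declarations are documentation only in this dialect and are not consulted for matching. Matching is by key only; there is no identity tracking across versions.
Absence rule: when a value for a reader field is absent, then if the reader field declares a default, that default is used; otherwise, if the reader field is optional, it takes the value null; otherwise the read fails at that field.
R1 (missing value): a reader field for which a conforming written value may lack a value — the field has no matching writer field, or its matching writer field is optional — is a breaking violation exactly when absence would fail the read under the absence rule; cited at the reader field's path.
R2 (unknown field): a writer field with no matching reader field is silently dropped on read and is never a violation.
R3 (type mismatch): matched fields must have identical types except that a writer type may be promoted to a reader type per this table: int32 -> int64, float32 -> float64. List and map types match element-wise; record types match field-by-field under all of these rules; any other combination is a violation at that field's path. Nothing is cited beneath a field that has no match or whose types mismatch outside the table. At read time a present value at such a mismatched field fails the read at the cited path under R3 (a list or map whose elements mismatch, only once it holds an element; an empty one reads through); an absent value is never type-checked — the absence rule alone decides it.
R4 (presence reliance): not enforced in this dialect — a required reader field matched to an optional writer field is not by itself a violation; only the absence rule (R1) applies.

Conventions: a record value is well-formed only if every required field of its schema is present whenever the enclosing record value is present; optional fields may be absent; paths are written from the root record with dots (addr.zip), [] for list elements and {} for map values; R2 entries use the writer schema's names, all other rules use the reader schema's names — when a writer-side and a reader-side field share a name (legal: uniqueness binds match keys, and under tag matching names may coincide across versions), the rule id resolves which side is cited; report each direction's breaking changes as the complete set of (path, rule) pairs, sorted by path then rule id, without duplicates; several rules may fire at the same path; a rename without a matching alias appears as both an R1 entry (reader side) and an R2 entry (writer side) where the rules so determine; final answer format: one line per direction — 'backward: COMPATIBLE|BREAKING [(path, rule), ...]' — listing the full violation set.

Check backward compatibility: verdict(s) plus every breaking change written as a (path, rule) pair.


in Profile below, arrows point writer -> reader
backward on Profile — v2 reading data written by v1:
  attrs: paired with writer attrs (map<string, float64> -> map<string, float64>; writer required)
  verified: paired with writer verified (bool -> string; writer required)
  blob: paired with writer blob (bytes -> float64; writer optional)
  primary: paired with writer primary (bool -> bool; writer required)
  writer name: unknown to reader
  violation R3 at blob
  violation R3 at verified
  => backward: BREAKING (2)
the other Profile changes do not affect what is asked:
  removed field name from record Profile -> fires only in the forward direction of Profile, which is not asked here
  field primary in record Profile: required changed to optional -> inert for the asked Profile verdict: nothing fires

backward: BREAKING [(blob, R3), (verified, R3)]


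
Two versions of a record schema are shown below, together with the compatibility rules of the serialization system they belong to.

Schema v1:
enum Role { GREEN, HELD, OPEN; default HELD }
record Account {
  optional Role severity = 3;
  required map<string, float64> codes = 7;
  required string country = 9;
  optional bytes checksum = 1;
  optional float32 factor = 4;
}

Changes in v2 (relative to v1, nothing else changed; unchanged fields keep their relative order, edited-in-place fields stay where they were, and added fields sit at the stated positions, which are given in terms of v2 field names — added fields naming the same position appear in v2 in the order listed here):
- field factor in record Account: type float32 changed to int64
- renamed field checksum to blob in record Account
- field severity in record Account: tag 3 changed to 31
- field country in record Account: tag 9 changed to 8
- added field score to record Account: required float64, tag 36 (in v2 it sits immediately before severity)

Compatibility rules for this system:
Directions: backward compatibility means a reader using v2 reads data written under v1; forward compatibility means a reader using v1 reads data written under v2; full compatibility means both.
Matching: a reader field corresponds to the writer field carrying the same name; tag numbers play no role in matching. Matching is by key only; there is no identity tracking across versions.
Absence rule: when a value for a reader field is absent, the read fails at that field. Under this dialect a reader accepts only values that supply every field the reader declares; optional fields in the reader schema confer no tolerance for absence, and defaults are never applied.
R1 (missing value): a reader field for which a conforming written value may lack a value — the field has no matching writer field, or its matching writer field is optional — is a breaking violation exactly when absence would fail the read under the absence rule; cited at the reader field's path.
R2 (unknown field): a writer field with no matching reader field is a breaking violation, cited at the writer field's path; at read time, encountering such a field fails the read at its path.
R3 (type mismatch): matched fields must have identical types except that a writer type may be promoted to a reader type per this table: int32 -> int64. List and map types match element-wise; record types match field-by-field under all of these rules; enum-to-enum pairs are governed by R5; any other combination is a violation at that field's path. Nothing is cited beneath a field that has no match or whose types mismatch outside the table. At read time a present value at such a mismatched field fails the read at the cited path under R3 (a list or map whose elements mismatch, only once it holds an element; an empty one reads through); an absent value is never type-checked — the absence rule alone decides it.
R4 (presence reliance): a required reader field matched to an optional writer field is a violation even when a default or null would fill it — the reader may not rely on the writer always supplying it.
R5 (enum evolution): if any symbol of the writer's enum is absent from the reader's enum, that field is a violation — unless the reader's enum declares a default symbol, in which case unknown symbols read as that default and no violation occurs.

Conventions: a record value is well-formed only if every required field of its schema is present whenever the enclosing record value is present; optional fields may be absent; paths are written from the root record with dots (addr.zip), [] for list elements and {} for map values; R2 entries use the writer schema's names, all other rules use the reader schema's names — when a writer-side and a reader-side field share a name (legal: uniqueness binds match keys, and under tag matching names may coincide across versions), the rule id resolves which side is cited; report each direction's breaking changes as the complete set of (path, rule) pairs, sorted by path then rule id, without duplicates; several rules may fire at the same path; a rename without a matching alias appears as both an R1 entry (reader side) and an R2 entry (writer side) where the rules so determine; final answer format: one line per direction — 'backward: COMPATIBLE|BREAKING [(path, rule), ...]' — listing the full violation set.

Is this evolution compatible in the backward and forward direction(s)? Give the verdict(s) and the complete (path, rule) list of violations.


arrows below run writer -> reader for Account
backward pass over Account, reader schema v2, writer schema v1:
  no writer field matches reader score
  writer optional, Role -> Role: reader severity maps from writer severity
  writer required, map<string, float64> -> map<string, float64>: reader codes maps from writer codes
  writer required, string -> string: reader country maps from writer country
  no writer field matches reader blob
  writer optional, float32 -> int64: reader factor maps from writer factor
  leftover writer field: checksum
  R1 fires at blob
  R2 fires at checksum
  R1 fires at factor
  R3 fires at factor
  R1 fires at score
  R1 fires at severity
  backward on Account therefore BREAKING (6)
forward pass over Account, reader schema v1, writer schema v2:
  writer optional, Role -> Role: reader severity maps from writer severity
  writer required, map<string, float64> -> map<string, float64>: reader codes maps from writer codes
  writer required, string -> string: reader country maps from writer country
  no writer field matches reader checksum
  writer optional, int64 -> float32: reader factor maps from writer factor
  leftover writer field: score
  leftover writer field: blob
  R2 fires at blob
  R1 fires at checksum
  R1 fires at factor
  R3 fires at factor
  R2 fires at score
  R1 fires at severity
  forward on Account therefore BREAKING (6)

backward: BREAKING [(blob, R1), (checksum, R2), (factor, R1), (factor, R3), (score, R1), (severity, R1)]; forward: BREAKING [(blob, R2), (checksum, R1), (factor, R1), (factor, R3), (score, R2), (severity, R1)]


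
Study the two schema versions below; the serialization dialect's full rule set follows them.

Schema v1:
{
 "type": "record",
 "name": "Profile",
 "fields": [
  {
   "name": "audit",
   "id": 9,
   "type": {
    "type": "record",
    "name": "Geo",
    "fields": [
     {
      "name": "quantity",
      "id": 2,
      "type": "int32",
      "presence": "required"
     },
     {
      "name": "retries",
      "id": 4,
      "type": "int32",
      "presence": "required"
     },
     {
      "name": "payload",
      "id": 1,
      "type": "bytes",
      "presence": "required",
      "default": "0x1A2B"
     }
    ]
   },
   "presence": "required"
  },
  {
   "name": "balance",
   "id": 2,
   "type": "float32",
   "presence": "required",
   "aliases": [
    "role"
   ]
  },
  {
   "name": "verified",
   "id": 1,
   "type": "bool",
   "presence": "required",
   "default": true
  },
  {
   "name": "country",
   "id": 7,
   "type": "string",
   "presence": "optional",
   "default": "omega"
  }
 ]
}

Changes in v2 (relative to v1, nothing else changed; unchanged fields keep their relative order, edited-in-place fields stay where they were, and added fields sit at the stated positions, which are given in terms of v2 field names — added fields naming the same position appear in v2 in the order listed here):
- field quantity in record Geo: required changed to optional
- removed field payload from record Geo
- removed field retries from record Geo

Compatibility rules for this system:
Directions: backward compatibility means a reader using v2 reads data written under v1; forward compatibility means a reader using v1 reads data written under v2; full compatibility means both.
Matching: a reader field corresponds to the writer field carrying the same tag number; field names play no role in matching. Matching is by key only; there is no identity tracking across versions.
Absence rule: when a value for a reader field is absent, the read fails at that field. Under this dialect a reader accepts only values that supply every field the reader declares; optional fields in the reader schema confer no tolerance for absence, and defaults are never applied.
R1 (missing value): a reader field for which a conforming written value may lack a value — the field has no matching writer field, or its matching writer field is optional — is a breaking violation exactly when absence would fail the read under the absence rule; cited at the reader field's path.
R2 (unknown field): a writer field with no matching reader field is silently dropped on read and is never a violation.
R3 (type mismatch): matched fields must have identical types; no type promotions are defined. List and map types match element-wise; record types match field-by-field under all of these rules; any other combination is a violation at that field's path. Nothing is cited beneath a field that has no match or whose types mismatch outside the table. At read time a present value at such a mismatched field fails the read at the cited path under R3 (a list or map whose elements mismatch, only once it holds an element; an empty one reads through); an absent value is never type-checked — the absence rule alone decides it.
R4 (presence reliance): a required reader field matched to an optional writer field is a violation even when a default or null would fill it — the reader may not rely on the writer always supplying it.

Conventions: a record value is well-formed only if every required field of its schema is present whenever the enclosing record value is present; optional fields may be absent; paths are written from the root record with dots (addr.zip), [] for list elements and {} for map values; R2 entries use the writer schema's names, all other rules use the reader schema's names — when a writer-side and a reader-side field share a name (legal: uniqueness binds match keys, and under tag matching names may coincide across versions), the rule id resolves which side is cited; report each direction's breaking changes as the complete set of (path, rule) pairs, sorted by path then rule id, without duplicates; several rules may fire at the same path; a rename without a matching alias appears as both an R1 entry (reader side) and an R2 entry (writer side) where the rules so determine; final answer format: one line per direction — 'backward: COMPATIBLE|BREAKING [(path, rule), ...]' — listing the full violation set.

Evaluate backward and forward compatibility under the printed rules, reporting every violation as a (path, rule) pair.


backward: BREAKING [(country, R1)]; forward: BREAKING [(audit.payload, R1), (audit.quantity, R1), (audit.quantity, R4), (audit.retries, R1), (country, R1)]

in Profile below, arrows point writer -> reader
backward on Profile — v2 reading data written by v1:
  writer required, Geo -> Geo: reader audit maps from writer audit
  writer required, float32 -> float32: reader balance maps from writer balance
  writer required, bool -> bool: reader verified maps from writer verified
  writer optional, string -> string: reader country maps from writer country
  writer required, int32 -> int32: reader audit.quantity maps from writer audit.quantity
  leftover writer field: audit.retries
  leftover writer field: audit.payload
  violation R1 at country
  backward on Profile therefore BREAKING (1)
forward on Profile — v1 reading data written by v2:
  writer required, Geo -> Geo: reader audit maps from writer audit
  writer required, float32 -> float32: reader balance maps from writer balance
  writer required, bool -> bool: reader verified maps from writer verified
  writer optional, string -> string: reader country maps from writer country
  writer optional, int32 -> int32: reader audit.quantity maps from writer audit.quantity
  audit.retries: no writer match
  audit.payload: no writer match
  violation R1 at audit.payload
  violation R1 at audit.quantity
  violation R4 at audit.quantity
  violation R1 at audit.retries
  violation R1 at country
  forward on Profile therefore BREAKING (5)


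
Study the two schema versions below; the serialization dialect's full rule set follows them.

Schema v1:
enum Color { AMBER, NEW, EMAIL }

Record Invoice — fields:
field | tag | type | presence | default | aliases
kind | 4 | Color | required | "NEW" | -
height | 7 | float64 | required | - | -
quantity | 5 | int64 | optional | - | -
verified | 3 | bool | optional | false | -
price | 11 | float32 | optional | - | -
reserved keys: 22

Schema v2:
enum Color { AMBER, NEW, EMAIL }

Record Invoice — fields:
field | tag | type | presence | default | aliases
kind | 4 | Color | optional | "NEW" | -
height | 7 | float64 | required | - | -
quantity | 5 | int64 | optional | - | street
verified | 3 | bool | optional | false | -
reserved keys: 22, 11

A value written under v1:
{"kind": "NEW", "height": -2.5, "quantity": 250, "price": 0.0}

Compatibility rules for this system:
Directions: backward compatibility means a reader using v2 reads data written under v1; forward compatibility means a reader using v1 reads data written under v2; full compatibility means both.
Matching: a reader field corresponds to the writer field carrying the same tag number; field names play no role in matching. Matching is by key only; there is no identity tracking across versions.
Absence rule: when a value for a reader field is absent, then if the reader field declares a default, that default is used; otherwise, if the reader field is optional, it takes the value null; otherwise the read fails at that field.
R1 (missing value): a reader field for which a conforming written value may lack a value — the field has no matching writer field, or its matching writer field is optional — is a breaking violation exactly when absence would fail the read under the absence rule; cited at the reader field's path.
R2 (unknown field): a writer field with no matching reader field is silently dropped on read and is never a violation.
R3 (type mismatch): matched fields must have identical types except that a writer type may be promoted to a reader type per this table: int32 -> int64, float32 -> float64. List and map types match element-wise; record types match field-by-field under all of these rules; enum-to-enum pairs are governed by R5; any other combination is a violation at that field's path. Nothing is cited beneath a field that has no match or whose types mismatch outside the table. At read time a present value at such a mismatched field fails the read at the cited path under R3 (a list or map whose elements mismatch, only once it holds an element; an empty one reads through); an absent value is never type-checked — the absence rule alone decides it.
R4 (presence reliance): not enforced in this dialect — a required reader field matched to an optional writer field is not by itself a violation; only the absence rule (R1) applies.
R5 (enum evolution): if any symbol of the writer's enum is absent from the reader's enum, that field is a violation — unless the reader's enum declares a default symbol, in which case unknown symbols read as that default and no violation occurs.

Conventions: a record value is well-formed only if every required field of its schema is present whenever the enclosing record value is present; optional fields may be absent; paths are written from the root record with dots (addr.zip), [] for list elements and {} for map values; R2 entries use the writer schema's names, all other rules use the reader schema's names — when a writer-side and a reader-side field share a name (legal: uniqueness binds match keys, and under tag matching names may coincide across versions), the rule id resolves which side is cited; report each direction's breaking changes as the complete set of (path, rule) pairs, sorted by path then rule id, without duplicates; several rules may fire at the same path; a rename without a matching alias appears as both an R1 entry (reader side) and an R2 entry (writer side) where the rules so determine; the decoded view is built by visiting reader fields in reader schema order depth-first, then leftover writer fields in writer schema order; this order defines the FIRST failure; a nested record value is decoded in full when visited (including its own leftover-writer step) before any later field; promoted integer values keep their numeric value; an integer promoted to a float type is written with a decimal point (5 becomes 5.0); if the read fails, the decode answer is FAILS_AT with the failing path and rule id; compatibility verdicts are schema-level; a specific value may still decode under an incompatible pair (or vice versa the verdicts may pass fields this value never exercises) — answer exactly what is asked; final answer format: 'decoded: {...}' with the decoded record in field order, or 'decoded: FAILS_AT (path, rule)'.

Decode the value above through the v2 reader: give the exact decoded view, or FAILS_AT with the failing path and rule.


decoded: {"kind": "NEW", "height": -2.5, "quantity": 250, "verified": false}

each type pair in Invoice: writer, then reader
decode (reader v2):
  kind := "NEW"
  height := -2.5
  quantity := 250
  verified := false (missing; default applied)
  writer price: no reader field; dropped
  => decoded: {"kind": "NEW", "height": -2.5, "quantity": 250, "verified": false}
the rest of the Invoice diff is inert for this question:
  field kind in record Invoice: required changed to optional -> inert under this dialect — no rule fires on Invoice and the result does not move


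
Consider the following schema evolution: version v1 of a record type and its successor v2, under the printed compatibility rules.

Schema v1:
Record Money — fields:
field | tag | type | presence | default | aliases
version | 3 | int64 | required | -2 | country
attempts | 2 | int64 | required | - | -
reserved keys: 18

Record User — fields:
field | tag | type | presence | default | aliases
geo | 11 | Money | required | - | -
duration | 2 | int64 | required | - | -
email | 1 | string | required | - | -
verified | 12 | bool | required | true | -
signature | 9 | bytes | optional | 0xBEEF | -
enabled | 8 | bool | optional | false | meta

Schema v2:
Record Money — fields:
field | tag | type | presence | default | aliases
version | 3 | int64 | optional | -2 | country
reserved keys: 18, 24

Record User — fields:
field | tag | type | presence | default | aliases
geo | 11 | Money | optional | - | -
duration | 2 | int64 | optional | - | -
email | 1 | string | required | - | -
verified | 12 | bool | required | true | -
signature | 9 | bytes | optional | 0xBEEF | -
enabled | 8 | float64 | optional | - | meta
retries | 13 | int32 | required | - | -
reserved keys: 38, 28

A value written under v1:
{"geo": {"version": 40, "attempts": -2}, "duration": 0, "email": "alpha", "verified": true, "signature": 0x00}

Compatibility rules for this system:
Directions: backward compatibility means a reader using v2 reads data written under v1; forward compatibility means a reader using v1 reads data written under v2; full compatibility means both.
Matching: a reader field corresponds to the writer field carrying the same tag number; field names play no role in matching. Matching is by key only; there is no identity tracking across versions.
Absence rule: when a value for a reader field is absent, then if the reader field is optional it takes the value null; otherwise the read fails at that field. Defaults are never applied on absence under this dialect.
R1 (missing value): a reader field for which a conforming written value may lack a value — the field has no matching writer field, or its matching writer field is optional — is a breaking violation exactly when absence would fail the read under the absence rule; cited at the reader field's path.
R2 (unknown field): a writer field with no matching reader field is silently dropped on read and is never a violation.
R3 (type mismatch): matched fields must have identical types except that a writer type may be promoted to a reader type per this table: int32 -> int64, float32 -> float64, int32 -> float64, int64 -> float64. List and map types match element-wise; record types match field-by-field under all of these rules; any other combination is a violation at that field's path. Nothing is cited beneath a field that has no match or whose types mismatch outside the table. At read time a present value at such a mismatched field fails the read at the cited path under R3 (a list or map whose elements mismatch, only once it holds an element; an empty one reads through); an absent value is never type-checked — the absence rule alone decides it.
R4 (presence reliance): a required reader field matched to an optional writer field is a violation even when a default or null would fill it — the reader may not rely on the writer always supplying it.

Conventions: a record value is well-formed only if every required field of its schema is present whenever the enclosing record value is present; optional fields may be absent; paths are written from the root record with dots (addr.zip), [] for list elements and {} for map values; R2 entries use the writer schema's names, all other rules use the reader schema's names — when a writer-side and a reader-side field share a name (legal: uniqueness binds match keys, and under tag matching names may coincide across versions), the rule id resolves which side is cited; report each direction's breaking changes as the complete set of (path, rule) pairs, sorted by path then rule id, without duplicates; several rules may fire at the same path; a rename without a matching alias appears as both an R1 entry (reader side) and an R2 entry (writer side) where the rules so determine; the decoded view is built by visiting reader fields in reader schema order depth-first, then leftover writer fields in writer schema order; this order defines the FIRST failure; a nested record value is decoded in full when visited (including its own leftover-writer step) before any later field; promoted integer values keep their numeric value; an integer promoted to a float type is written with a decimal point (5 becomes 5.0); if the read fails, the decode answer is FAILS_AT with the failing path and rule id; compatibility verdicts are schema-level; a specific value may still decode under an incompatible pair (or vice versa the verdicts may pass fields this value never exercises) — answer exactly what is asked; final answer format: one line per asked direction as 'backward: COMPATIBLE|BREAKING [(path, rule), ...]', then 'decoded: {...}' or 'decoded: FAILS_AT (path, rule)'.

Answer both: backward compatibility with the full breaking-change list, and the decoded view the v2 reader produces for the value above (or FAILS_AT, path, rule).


each type pair in User: writer, then reader
backward pass over User, reader schema v2, writer schema v1:
  geo: Money -> Money, writer required; from geo
  duration: int64 -> int64, writer required; from duration
  email: string -> string, writer required; from email
  verified: bool -> bool, writer required; from verified
  signature: bytes -> bytes, writer optional; from signature
  enabled: bool -> float64, writer optional; from enabled
  retries: no writer-side match
  geo.version: int64 -> int64, writer required; from geo.version
  leftover writer field: geo.attempts
  R3 fires at enabled
  R1 fires at retries
  => backward verdict for User: BREAKING, 2 violation(s)
decode (reader v2):
  geo.version := 40
  writer geo.attempts: unknown -> dropped
  duration := 0
  email := "alpha"
  verified := true
  signature := 0x00
  enabled := null (absent, optional -> null)
  read fails at retries under R1 (no fill)
  => FAILS_AT (retries, R1)
remaining User differences; none change what is asked:
  field geo in record User: required changed to optional -> affects forward compatibility only, which is not asked
  removed field attempts from record Money -> affects forward compatibility only, which is not asked
  field duration in record User: required changed to optional -> affects forward compatibility only, which is not asked
  field version in record Money: required changed to optional -> affects forward compatibility only, which is not asked

backward: BREAKING [(enabled, R3), (retries, R1)]; decoded: FAILS_AT (retries, R1)
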